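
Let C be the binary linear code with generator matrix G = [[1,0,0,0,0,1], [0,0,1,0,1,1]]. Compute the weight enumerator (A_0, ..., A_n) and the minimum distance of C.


Weight distribution: A_0 = 1, A_2 = 1, A_3 = 2. Minimum distance d = 2.

Enumerate all 2^2 = 4 messages m ∈ F_2^2.
For each, compute codeword c = mG in F_2^6, then tally its weight.
  m = 00 → c = 000000, weight = 0.
  m = 10 → c = 100001, weight = 2.
  m = 01 → c = 001011, weight = 3.
  m = 11 → c = 101010, weight = 3.
Tally weights:
  weight 0: 1 codewords.
  weight 2: 1 codewords.
  weight 3: 2 codewords.
Minimum distance d = smallest w > 0 with A_w > 0 = 2.
Sanity: Σ A_w = 4 = 2^2 = 4 ✓.


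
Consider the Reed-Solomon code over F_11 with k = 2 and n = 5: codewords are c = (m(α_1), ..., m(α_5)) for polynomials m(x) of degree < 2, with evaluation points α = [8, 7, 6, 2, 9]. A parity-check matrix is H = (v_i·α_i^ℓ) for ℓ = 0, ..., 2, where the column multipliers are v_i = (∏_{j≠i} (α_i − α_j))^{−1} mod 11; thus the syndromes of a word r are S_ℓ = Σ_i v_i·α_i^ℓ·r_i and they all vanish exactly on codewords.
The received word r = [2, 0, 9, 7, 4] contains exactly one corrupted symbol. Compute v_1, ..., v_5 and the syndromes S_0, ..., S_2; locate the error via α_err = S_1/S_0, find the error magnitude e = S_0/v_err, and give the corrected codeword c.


S = (7, 3, 6), error at position 4, error magnitude e = 6, c = [2, 0, 9, 1, 4].

Step 1: column multipliers v_i = (∏_{j≠i}(α_i − α_j))^{−1} mod 11.
  i = 1 (α = 8): (8−7)(8−6)(8−2)(8−9) = 1·2·6·(−1) = −12 ≡ 10, so v_1 = 10^{−1} = 10 (mod 11).
  i = 2 (α = 7): (7−8)(7−6)(7−2)(7−9) = (−1)·1·5·(−2) = 10 ≡ 10, so v_2 = 10^{−1} = 10 (mod 11).
  i = 3 (α = 6): (6−8)(6−7)(6−2)(6−9) = (−2)·(−1)·4·(−3) = −24 ≡ 9, so v_3 = 9^{−1} = 5 (mod 11).
  i = 4 (α = 2): (2−8)(2−7)(2−6)(2−9) = (−6)·(−5)·(−4)·(−7) = 840 ≡ 4, so v_4 = 4^{−1} = 3 (mod 11).
  i = 5 (α = 9): (9−8)(9−7)(9−6)(9−2) = 1·2·3·7 = 42 ≡ 9, so v_5 = 9^{−1} = 5 (mod 11).
  v = [10, 10, 5, 3, 5].
Step 2: syndromes of r = [2, 0, 9, 7, 4] (all sums mod 11).
  S_0 = Σ v_i r_i = 10·2 + 10·0 + 5·9 + 3·7 + 5·4 = 106 ≡ 7.
  S_1 = Σ v_i α_i r_i = 10·8·2 + 10·7·0 + 5·6·9 + 3·2·7 + 5·9·4 = 652 ≡ 3.
  α_i^2 mod 11 = [9, 5, 3, 4, 4].
  S_2 = Σ v_i α_i^2 r_i = 10·9·2 + 10·5·0 + 5·3·9 + 3·4·7 + 5·4·4 = 479 ≡ 6.
  S = (7, 3, 6) ≠ 0, so r is not a codeword (an error is present).
Step 3: locate the error. For a single error e at position i, S_ℓ = v_i·e·α_i^ℓ, so α_err = S_1/S_0.
  S_0^{−1} = 7^{−1} = 8 (mod 11), so α_err = 3·8 = 24 ≡ 2 = α_4. Error position i = 4.
  Consistency check: S_2/S_1 = 6·4 = 24 ≡ 2 = α_err ✓ (single-error assumption holds).
Step 4: error magnitude e = S_0/v_4 = S_0·∏_{j≠4}(α_4 − α_j) = 7·4 = 28 ≡ 6 (mod 11).
Step 5: correct position 4: c_4 = r_4 − e = 7 − 6 ≡ 1 (mod 11). Hence c = [2, 0, 9, 1, 4].
  Check: interpolating c through the α_i gives m(x) = 8 + 2·x (degree < 2) with m(α_i) = c_i for every i, so c is indeed a codeword.


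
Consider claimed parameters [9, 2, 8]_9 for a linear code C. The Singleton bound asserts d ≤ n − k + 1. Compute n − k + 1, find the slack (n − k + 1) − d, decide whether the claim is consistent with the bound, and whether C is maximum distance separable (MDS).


Singleton RHS = n − k + 1 = 8, slack = 0, bound satisfied, MDS.

Singleton bound: d ≤ n − k + 1.
Here n = 9, k = 2, so n − k + 1 = 8.
Given d = 8, check d ≤ 8: YES.
Slack = (n − k + 1) − d = 0.
The code is MDS (slack = 0).
Description: the claimed parameters are [9, 2, 8]_9; such a code would be MDS (meets Singleton bound).


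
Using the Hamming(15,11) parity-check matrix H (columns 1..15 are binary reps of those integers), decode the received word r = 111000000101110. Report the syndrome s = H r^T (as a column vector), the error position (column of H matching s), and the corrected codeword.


s = (0, 1, 0, 1)^T, error position = 5, corrected codeword c = 111010000101110

Compute s = H r^T mod 2 one row at a time:
  s_1 = 0 + 0 + 1 + 0 + 1 + 1 + 1 + 0 = 4 ≡ 0 (mod 2).
  s_2 = 0 + 0 + 0 + 0 + 1 + 1 + 1 + 0 = 3 ≡ 1 (mod 2).
  s_3 = 1 + 1 + 0 + 0 + 1 + 0 + 1 + 0 = 4 ≡ 0 (mod 2).
  s_4 = 1 + 1 + 0 + 0 + 0 + 0 + 1 + 0 = 3 ≡ 1 (mod 2).
s = (0, 1, 0, 1)^T — this equals column 5 of H (binary 0101), so error is at position 5.
Correct: flip bit 5 of r = 111000000101110 to get c = 111010000101110.


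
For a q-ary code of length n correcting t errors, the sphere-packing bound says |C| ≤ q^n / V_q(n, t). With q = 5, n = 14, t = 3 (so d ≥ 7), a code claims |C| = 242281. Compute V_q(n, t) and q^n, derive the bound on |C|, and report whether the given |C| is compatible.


V_q(n, t) = 24809, q^n = 6103515625, Hamming bound = 246020, |C| = 242281 ≤ bound (satisfied).

Step 1: Compute V_q(n, t) = Σ_{j=0}^3 C(n, j) (q−1)^j.
  j = 0: C(14,0)·(4)^0 = 1·1 = 1.
  j = 1: C(14,1)·(4)^1 = 14·4 = 56.
  j = 2: C(14,2)·(4)^2 = 91·16 = 1456.
  j = 3: C(14,3)·(4)^3 = 364·64 = 23296.
  V_q(n, t) = 1 + 56 + 1456 + 23296 = 24809.
Step 2: q^n = 5^14 = 6103515625.
Step 3: Hamming bound ⌊q^n / V_q(n,t)⌋ = ⌊6103515625/24809⌋ = 246020.
Step 4: Compare |C| = 242281 to 246020: satisfied.
The claimed |C| lies below the Hamming bound.


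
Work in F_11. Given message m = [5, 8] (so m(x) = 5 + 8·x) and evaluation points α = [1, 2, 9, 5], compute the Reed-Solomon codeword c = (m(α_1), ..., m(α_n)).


c = [2, 10, 0, 1]

Message polynomial: m(x) = 5 + 8·x (mod 11).
For each evaluation point α_i, compute m(α_i) mod 11:
  α_1 = 1: Horner steps 8 → 2, so m(1) = 2.
  α_2 = 2: Horner steps 8 → 10, so m(2) = 10.
  α_3 = 9: Horner steps 8 → 0, so m(9) = 0.
  α_4 = 5: Horner steps 8 → 1, so m(5) = 1.
Codeword c = [2, 10, 0, 1] ∈ F_11^4.


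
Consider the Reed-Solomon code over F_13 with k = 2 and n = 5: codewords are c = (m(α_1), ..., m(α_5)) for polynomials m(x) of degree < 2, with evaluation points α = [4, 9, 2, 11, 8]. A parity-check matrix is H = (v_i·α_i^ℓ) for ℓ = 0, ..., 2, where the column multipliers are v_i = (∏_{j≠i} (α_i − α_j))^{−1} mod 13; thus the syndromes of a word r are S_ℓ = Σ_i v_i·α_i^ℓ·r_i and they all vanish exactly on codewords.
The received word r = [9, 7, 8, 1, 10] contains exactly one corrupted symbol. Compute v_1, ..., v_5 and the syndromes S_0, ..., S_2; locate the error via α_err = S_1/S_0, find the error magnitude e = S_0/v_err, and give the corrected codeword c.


S = (3, 6, 12), error at position 3, error magnitude e = 6, c = [9, 7, 2, 1, 10].

Step 1: column multipliers v_i = (∏_{j≠i}(α_i − α_j))^{−1} mod 13.
  i = 1 (α = 4): (4−9)(4−2)(4−11)(4−8) = (−5)·2·(−7)·(−4) = −280 ≡ 6, so v_1 = 6^{−1} = 11 (mod 13).
  i = 2 (α = 9): (9−4)(9−2)(9−11)(9−8) = 5·7·(−2)·1 = −70 ≡ 8, so v_2 = 8^{−1} = 5 (mod 13).
  i = 3 (α = 2): (2−4)(2−9)(2−11)(2−8) = (−2)·(−7)·(−9)·(−6) = 756 ≡ 2, so v_3 = 2^{−1} = 7 (mod 13).
  i = 4 (α = 11): (11−4)(11−9)(11−2)(11−8) = 7·2·9·3 = 378 ≡ 1, so v_4 = 1^{−1} = 1 (mod 13).
  i = 5 (α = 8): (8−4)(8−9)(8−2)(8−11) = 4·(−1)·6·(−3) = 72 ≡ 7, so v_5 = 7^{−1} = 2 (mod 13).
  v = [11, 5, 7, 1, 2].
Step 2: syndromes of r = [9, 7, 8, 1, 10] (all sums mod 13).
  S_0 = Σ v_i r_i = 11·9 + 5·7 + 7·8 + 1·1 + 2·10 = 211 ≡ 3.
  S_1 = Σ v_i α_i r_i = 11·4·9 + 5·9·7 + 7·2·8 + 1·11·1 + 2·8·10 = 994 ≡ 6.
  α_i^2 mod 13 = [3, 3, 4, 4, 12].
  S_2 = Σ v_i α_i^2 r_i = 11·3·9 + 5·3·7 + 7·4·8 + 1·4·1 + 2·12·10 = 870 ≡ 12.
  S = (3, 6, 12) ≠ 0, so r is not a codeword (an error is present).
Step 3: locate the error. For a single error e at position i, S_ℓ = v_i·e·α_i^ℓ, so α_err = S_1/S_0.
  S_0^{−1} = 3^{−1} = 9 (mod 13), so α_err = 6·9 = 54 ≡ 2 = α_3. Error position i = 3.
  Consistency check: S_2/S_1 = 12·11 = 132 ≡ 2 = α_err ✓ (single-error assumption holds).
Step 4: error magnitude e = S_0/v_3 = S_0·∏_{j≠3}(α_3 − α_j) = 3·2 = 6 ≡ 6 (mod 13).
Step 5: correct position 3: c_3 = r_3 − e = 8 − 6 ≡ 2 (mod 13). Hence c = [9, 7, 2, 1, 10].
  Check: interpolating c through the α_i gives m(x) = 8 + 10·x (degree < 2) with m(α_i) = c_i for every i, so c is indeed a codeword.


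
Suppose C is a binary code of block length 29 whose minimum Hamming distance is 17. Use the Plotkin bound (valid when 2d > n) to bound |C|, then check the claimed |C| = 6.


Plotkin bound M ≤ 6; given |C| = 6 ≤ bound (satisfied).

Check applicability: 2d = 34, n = 29.
2d − n = 5 > 0, so Plotkin applies.
Compute d/(2d−n) = 17/5 ≈ 3.4000.
⌊d/(2d−n)⌋ = 3.
Plotkin bound: M ≤ 2·3 = 6.
Given |C| = 6, check: satisfied.
This |C| is at the Plotkin bound.


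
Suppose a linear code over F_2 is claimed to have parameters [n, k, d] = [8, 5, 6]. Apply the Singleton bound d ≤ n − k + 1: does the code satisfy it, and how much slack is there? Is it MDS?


Singleton RHS = n − k + 1 = 4, slack = -2, bound violated (no such code; not MDS).

Singleton bound: d ≤ n − k + 1.
Here n = 8, k = 5, so n − k + 1 = 4.
Given d = 6, check d ≤ 4: NO.
Slack = (n − k + 1) − d = -2.
The slack is negative: d = 6 exceeds n − k + 1 = 4 by 2, so the Singleton bound is violated and no linear [8, 5, 6]_2 code can exist. In particular it is not MDS (MDS requires d = n − k + 1 exactly).
Description: the claimed parameters are [8, 5, 6]_2; such a code would be impossible (violates the Singleton bound).


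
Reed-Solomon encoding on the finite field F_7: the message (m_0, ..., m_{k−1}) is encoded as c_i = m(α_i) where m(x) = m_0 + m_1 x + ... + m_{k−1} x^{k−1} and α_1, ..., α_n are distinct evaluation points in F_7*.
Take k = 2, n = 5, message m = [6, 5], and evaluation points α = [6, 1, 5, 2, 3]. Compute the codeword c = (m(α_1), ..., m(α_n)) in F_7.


c = [1, 4, 3, 2, 0]

Message polynomial: m(x) = 6 + 5·x (mod 7).
For each evaluation point α_i, compute m(α_i) mod 7:
  α_1 = 6: Horner steps 5 → 1, so m(6) = 1.
  α_2 = 1: Horner steps 5 → 4, so m(1) = 4.
  α_3 = 5: Horner steps 5 → 3, so m(5) = 3.
  α_4 = 2: Horner steps 5 → 2, so m(2) = 2.
  α_5 = 3: Horner steps 5 → 0, so m(3) = 0.
Codeword c = [1, 4, 3, 2, 0] ∈ F_7^5.


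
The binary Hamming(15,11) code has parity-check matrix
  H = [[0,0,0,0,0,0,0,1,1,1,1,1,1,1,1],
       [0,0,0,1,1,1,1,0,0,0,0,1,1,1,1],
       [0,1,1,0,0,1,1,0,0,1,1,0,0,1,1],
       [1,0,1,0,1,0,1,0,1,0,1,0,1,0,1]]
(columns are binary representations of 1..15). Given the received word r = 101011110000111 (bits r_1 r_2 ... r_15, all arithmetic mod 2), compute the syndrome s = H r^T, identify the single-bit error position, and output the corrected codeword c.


s = (0, 0, 1, 0)^T, error position = 2, corrected codeword c = 111011110000111

Compute s = H r^T mod 2 one row at a time:
  s_1 = 1 + 0 + 0 + 0 + 0 + 1 + 1 + 1 = 4 ≡ 0 (mod 2).
  s_2 = 0 + 1 + 1 + 1 + 0 + 1 + 1 + 1 = 6 ≡ 0 (mod 2).
  s_3 = 0 + 1 + 1 + 1 + 0 + 0 + 1 + 1 = 5 ≡ 1 (mod 2).
  s_4 = 1 + 1 + 1 + 1 + 0 + 0 + 1 + 1 = 6 ≡ 0 (mod 2).
s = (0, 0, 1, 0)^T — this equals column 2 of H (binary 0010), so error is at position 2.
Correct: flip bit 2 of r = 101011110000111 to get c = 111011110000111.


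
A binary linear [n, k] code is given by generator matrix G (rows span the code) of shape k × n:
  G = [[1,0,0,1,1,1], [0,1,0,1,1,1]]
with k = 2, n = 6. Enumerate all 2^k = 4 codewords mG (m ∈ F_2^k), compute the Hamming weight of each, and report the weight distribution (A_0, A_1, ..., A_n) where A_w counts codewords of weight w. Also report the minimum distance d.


Weight distribution: A_0 = 1, A_2 = 1, A_4 = 2. Minimum distance d = 2.

Enumerate all 2^2 = 4 messages m ∈ F_2^2.
For each, compute codeword c = mG in F_2^6, then tally its weight.
  m = 00 → c = 000000, weight = 0.
  m = 10 → c = 100111, weight = 4.
  m = 01 → c = 010111, weight = 4.
  m = 11 → c = 110000, weight = 2.
Tally weights:
  weight 0: 1 codewords.
  weight 2: 1 codewords.
  weight 4: 2 codewords.
Minimum distance d = smallest w > 0 with A_w > 0 = 2.
Sanity: Σ A_w = 4 = 2^2 = 4 ✓.


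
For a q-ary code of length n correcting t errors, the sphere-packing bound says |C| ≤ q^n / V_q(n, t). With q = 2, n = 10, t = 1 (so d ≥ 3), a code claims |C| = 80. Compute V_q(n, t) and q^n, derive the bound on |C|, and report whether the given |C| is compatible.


V_q(n, t) = 11, q^n = 1024, Hamming bound = 93, |C| = 80 ≤ bound (satisfied).

Step 1: Compute V_q(n, t) = Σ_{j=0}^1 C(n, j) (q−1)^j.
  j = 0: C(10,0)·(1)^0 = 1·1 = 1.
  j = 1: C(10,1)·(1)^1 = 10·1 = 10.
  V_q(n, t) = 1 + 10 = 11.
Step 2: q^n = 2^10 = 1024.
Step 3: Hamming bound ⌊q^n / V_q(n,t)⌋ = ⌊1024/11⌋ = 93.
Step 4: Compare |C| = 80 to 93: satisfied.
The claimed |C| lies below the Hamming bound.


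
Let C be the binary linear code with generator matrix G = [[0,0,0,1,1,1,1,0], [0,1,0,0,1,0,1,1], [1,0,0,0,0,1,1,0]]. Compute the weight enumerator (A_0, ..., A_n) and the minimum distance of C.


Weight distribution: A_0 = 1, A_3 = 2, A_4 = 3, A_5 = 2. Minimum distance d = 3.

Enumerate all 2^3 = 8 messages m ∈ F_2^3.
For each, compute codeword c = mG in F_2^8, then tally its weight.
  m = 000 → c = 00000000, weight = 0.
  m = 100 → c = 00011110, weight = 4.
  m = 010 → c = 01001011, weight = 4.
  m = 110 → c = 01010101, weight = 4.
  m = 001 → c = 10000110, weight = 3.
  m = 101 → c = 10011000, weight = 3.
  m = 011 → c = 11001101, weight = 5.
  m = 111 → c = 11010011, weight = 5.
Tally weights:
  weight 0: 1 codewords.
  weight 3: 2 codewords.
  weight 4: 3 codewords.
  weight 5: 2 codewords.
Minimum distance d = smallest w > 0 with A_w > 0 = 3.
Sanity: Σ A_w = 8 = 2^3 = 8 ✓.


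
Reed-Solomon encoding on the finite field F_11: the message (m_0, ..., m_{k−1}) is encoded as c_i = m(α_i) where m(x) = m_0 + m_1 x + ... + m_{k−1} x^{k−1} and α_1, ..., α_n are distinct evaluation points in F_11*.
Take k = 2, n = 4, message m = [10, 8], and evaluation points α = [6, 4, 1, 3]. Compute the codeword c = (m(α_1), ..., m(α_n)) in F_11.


c = [3, 9, 7, 1]

Message polynomial: m(x) = 10 + 8·x (mod 11).
For each evaluation point α_i, compute m(α_i) mod 11:
  α_1 = 6: Horner steps 8 → 3, so m(6) = 3.
  α_2 = 4: Horner steps 8 → 9, so m(4) = 9.
  α_3 = 1: Horner steps 8 → 7, so m(1) = 7.
  α_4 = 3: Horner steps 8 → 1, so m(3) = 1.
Codeword c = [3, 9, 7, 1] ∈ F_11^4.


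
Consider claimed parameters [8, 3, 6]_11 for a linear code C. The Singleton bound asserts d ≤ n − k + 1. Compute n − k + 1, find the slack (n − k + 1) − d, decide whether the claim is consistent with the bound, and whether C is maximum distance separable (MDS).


Singleton RHS = n − k + 1 = 6, slack = 0, bound satisfied, MDS.

Singleton bound: d ≤ n − k + 1.
Here n = 8, k = 3, so n − k + 1 = 6.
Given d = 6, check d ≤ 6: YES.
Slack = (n − k + 1) − d = 0.
The code is MDS (slack = 0).
Description: the claimed parameters are [8, 3, 6]_11; such a code would be MDS (meets Singleton bound).


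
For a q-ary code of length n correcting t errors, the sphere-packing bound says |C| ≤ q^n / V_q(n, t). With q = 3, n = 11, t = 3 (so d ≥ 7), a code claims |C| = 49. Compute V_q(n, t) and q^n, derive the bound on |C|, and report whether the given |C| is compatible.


V_q(n, t) = 1563, q^n = 177147, Hamming bound = 113, |C| = 49 ≤ bound (satisfied).

Step 1: Compute V_q(n, t) = Σ_{j=0}^3 C(n, j) (q−1)^j.
  j = 0: C(11,0)·(2)^0 = 1·1 = 1.
  j = 1: C(11,1)·(2)^1 = 11·2 = 22.
  j = 2: C(11,2)·(2)^2 = 55·4 = 220.
  j = 3: C(11,3)·(2)^3 = 165·8 = 1320.
  V_q(n, t) = 1 + 22 + 220 + 1320 = 1563.
Step 2: q^n = 3^11 = 177147.
Step 3: Hamming bound ⌊q^n / V_q(n,t)⌋ = ⌊177147/1563⌋ = 113.
Step 4: Compare |C| = 49 to 113: satisfied.
The claimed |C| lies below the Hamming bound.


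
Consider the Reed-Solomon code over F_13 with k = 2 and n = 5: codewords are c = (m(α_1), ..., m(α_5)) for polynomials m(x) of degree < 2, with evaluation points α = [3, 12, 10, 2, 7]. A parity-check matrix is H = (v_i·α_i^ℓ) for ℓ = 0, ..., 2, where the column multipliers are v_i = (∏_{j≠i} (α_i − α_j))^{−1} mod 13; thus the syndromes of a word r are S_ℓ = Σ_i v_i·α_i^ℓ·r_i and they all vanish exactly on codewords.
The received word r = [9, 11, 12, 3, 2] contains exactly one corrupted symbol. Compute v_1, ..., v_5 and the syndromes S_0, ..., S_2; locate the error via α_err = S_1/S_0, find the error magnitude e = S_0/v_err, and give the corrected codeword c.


S = (8, 4, 2), error at position 5, error magnitude e = 8, c = [9, 11, 12, 3, 7].

Step 1: column multipliers v_i = (∏_{j≠i}(α_i − α_j))^{−1} mod 13.
  i = 1 (α = 3): (3−12)(3−10)(3−2)(3−7) = (−9)·(−7)·1·(−4) = −252 ≡ 8, so v_1 = 8^{−1} = 5 (mod 13).
  i = 2 (α = 12): (12−3)(12−10)(12−2)(12−7) = 9·2·10·5 = 900 ≡ 3, so v_2 = 3^{−1} = 9 (mod 13).
  i = 3 (α = 10): (10−3)(10−12)(10−2)(10−7) = 7·(−2)·8·3 = −336 ≡ 2, so v_3 = 2^{−1} = 7 (mod 13).
  i = 4 (α = 2): (2−3)(2−12)(2−10)(2−7) = (−1)·(−10)·(−8)·(−5) = 400 ≡ 10, so v_4 = 10^{−1} = 4 (mod 13).
  i = 5 (α = 7): (7−3)(7−12)(7−10)(7−2) = 4·(−5)·(−3)·5 = 300 ≡ 1, so v_5 = 1^{−1} = 1 (mod 13).
  v = [5, 9, 7, 4, 1].
Step 2: syndromes of r = [9, 11, 12, 3, 2] (all sums mod 13).
  S_0 = Σ v_i r_i = 5·9 + 9·11 + 7·12 + 4·3 + 1·2 = 242 ≡ 8.
  S_1 = Σ v_i α_i r_i = 5·3·9 + 9·12·11 + 7·10·12 + 4·2·3 + 1·7·2 = 2201 ≡ 4.
  α_i^2 mod 13 = [9, 1, 9, 4, 10].
  S_2 = Σ v_i α_i^2 r_i = 5·9·9 + 9·1·11 + 7·9·12 + 4·4·3 + 1·10·2 = 1328 ≡ 2.
  S = (8, 4, 2) ≠ 0, so r is not a codeword (an error is present).
Step 3: locate the error. For a single error e at position i, S_ℓ = v_i·e·α_i^ℓ, so α_err = S_1/S_0.
  S_0^{−1} = 8^{−1} = 5 (mod 13), so α_err = 4·5 = 20 ≡ 7 = α_5. Error position i = 5.
  Consistency check: S_2/S_1 = 2·10 = 20 ≡ 7 = α_err ✓ (single-error assumption holds).
Step 4: error magnitude e = S_0/v_5 = S_0·∏_{j≠5}(α_5 − α_j) = 8·1 = 8 ≡ 8 (mod 13).
Step 5: correct position 5: c_5 = r_5 − e = 2 − 8 ≡ 7 (mod 13). Hence c = [9, 11, 12, 3, 7].
  Check: interpolating c through the α_i gives m(x) = 4 + 6·x (degree < 2) with m(α_i) = c_i for every i, so c is indeed a codeword.


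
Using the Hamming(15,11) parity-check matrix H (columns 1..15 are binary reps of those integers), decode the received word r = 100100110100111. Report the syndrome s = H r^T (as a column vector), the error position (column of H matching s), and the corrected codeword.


s = (1, 1, 0, 0)^T, error position = 12, corrected codeword c = 100100110101111

Compute s = H r^T mod 2 one row at a time:
  s_1 = 1 + 0 + 1 + 0 + 0 + 1 + 1 + 1 = 5 ≡ 1 (mod 2).
  s_2 = 1 + 0 + 0 + 1 + 0 + 1 + 1 + 1 = 5 ≡ 1 (mod 2).
  s_3 = 0 + 0 + 0 + 1 + 1 + 0 + 1 + 1 = 4 ≡ 0 (mod 2).
  s_4 = 1 + 0 + 0 + 1 + 0 + 0 + 1 + 1 = 4 ≡ 0 (mod 2).
s = (1, 1, 0, 0)^T — this equals column 12 of H (binary 1100), so error is at position 12.
Correct: flip bit 12 of r = 100100110100111 to get c = 100100110101111.


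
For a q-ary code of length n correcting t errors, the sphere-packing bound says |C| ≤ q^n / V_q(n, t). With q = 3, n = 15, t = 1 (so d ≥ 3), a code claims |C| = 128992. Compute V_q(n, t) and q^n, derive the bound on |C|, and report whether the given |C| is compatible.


V_q(n, t) = 31, q^n = 14348907, Hamming bound = 462867, |C| = 128992 ≤ bound (satisfied).

Step 1: Compute V_q(n, t) = Σ_{j=0}^1 C(n, j) (q−1)^j.
  j = 0: C(15,0)·(2)^0 = 1·1 = 1.
  j = 1: C(15,1)·(2)^1 = 15·2 = 30.
  V_q(n, t) = 1 + 30 = 31.
Step 2: q^n = 3^15 = 14348907.
Step 3: Hamming bound ⌊q^n / V_q(n,t)⌋ = ⌊14348907/31⌋ = 462867.
Step 4: Compare |C| = 128992 to 462867: satisfied.
The claimed |C| lies below the Hamming bound.


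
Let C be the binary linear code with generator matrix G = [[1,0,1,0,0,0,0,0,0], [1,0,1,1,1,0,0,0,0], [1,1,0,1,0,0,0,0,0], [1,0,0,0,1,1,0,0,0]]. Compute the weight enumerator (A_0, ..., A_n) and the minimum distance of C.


Weight distribution: A_0 = 1, A_2 = 3, A_3 = 8, A_4 = 3, A_6 = 1. Minimum distance d = 2.

Enumerate all 2^4 = 16 messages m ∈ F_2^4.
For each, compute codeword c = mG in F_2^9, then tally its weight.
  m = 0000 → c = 000000000, weight = 0.
  m = 1000 → c = 101000000, weight = 2.
  m = 0100 → c = 101110000, weight = 4.
  m = 1100 → c = 000110000, weight = 2.
  m = 0010 → c = 110100000, weight = 3.
  m = 1010 → c = 011100000, weight = 3.
  m = 0110 → c = 011010000, weight = 3.
  m = 1110 → c = 110010000, weight = 3.
  m = 0001 → c = 100011000, weight = 3.
  m = 1001 → c = 001011000, weight = 3.
  m = 0101 → c = 001101000, weight = 3.
  m = 1101 → c = 100101000, weight = 3.
  m = 0011 → c = 010111000, weight = 4.
  m = 1011 → c = 111111000, weight = 6.
  m = 0111 → c = 111001000, weight = 4.
  m = 1111 → c = 010001000, weight = 2.
Tally weights:
  weight 0: 1 codewords.
  weight 2: 3 codewords.
  weight 3: 8 codewords.
  weight 4: 3 codewords.
  weight 6: 1 codewords.
Minimum distance d = smallest w > 0 with A_w > 0 = 2.
Sanity: Σ A_w = 16 = 2^4 = 16 ✓.


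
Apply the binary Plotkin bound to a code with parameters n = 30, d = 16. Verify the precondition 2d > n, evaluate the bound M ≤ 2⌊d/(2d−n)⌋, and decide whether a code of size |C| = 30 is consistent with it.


Plotkin bound M ≤ 16; given |C| = 30 > bound (violated).

Check applicability: 2d = 32, n = 30.
2d − n = 2 > 0, so Plotkin applies.
Compute d/(2d−n) = 16/2 ≈ 8.0000.
⌊d/(2d−n)⌋ = 8.
Plotkin bound: M ≤ 2·8 = 16.
Given |C| = 30, check: VIOLATED.
This |C| is above the Plotkin bound, so no binary code with n = 30, d = 16 and 30 codewords exists.


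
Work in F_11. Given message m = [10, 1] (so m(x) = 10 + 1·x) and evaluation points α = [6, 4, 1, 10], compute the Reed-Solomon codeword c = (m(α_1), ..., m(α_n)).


c = [5, 3, 0, 9]

Message polynomial: m(x) = 10 + 1·x (mod 11).
For each evaluation point α_i, compute m(α_i) mod 11:
  α_1 = 6: Horner steps 1 → 5, so m(6) = 5.
  α_2 = 4: Horner steps 1 → 3, so m(4) = 3.
  α_3 = 1: Horner steps 1 → 0, so m(1) = 0.
  α_4 = 10: Horner steps 1 → 9, so m(10) = 9.
Codeword c = [5, 3, 0, 9] ∈ F_11^4.


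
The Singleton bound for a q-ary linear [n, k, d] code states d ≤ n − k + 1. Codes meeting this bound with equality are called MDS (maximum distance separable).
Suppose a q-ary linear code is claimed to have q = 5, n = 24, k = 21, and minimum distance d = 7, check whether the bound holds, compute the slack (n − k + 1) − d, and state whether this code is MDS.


Singleton RHS = n − k + 1 = 4, slack = -3, bound violated (no such code; not MDS).

Singleton bound: d ≤ n − k + 1.
Here n = 24, k = 21, so n − k + 1 = 4.
Given d = 7, check d ≤ 4: NO.
Slack = (n − k + 1) − d = -3.
The slack is negative: d = 7 exceeds n − k + 1 = 4 by 3, so the Singleton bound is violated and no linear [24, 21, 7]_5 code can exist. In particular it is not MDS (MDS requires d = n − k + 1 exactly).
Description: the claimed parameters are [24, 21, 7]_5; such a code would be impossible (violates the Singleton bound).


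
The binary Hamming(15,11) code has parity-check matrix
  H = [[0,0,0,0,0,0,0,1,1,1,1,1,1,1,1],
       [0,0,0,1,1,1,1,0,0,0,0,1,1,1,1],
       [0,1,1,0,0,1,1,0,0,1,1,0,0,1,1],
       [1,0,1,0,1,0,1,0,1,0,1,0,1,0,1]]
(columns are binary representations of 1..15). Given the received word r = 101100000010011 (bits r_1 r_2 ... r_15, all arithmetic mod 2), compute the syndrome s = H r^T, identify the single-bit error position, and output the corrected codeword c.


s = (1, 1, 0, 0)^T, error position = 12, corrected codeword c = 101100000011011

Compute s = H r^T mod 2 one row at a time:
  s_1 = 0 + 0 + 0 + 1 + 0 + 0 + 1 + 1 = 3 ≡ 1 (mod 2).
  s_2 = 1 + 0 + 0 + 0 + 0 + 0 + 1 + 1 = 3 ≡ 1 (mod 2).
  s_3 = 0 + 1 + 0 + 0 + 0 + 1 + 1 + 1 = 4 ≡ 0 (mod 2).
  s_4 = 1 + 1 + 0 + 0 + 0 + 1 + 0 + 1 = 4 ≡ 0 (mod 2).
s = (1, 1, 0, 0)^T — this equals column 12 of H (binary 1100), so error is at position 12.
Correct: flip bit 12 of r = 101100000010011 to get c = 101100000011011.


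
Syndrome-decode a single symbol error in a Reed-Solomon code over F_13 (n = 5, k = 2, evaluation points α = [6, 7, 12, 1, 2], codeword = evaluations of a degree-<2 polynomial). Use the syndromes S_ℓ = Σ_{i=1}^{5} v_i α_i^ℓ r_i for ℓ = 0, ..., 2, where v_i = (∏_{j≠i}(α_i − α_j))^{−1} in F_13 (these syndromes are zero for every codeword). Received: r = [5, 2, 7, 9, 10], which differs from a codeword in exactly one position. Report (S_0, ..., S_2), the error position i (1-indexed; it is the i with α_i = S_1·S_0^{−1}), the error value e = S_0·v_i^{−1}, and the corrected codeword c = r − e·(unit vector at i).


S = (10, 8, 9), error at position 1, error magnitude e = 4, c = [1, 2, 7, 9, 10].

Step 1: column multipliers v_i = (∏_{j≠i}(α_i − α_j))^{−1} mod 13.
  i = 1 (α = 6): (6−7)(6−12)(6−1)(6−2) = (−1)·(−6)·5·4 = 120 ≡ 3, so v_1 = 3^{−1} = 9 (mod 13).
  i = 2 (α = 7): (7−6)(7−12)(7−1)(7−2) = 1·(−5)·6·5 = −150 ≡ 6, so v_2 = 6^{−1} = 11 (mod 13).
  i = 3 (α = 12): (12−6)(12−7)(12−1)(12−2) = 6·5·11·10 = 3300 ≡ 11, so v_3 = 11^{−1} = 6 (mod 13).
  i = 4 (α = 1): (1−6)(1−7)(1−12)(1−2) = (−5)·(−6)·(−11)·(−1) = 330 ≡ 5, so v_4 = 5^{−1} = 8 (mod 13).
  i = 5 (α = 2): (2−6)(2−7)(2−12)(2−1) = (−4)·(−5)·(−10)·1 = −200 ≡ 8, so v_5 = 8^{−1} = 5 (mod 13).
  v = [9, 11, 6, 8, 5].
Step 2: syndromes of r = [5, 2, 7, 9, 10] (all sums mod 13).
  S_0 = Σ v_i r_i = 9·5 + 11·2 + 6·7 + 8·9 + 5·10 = 231 ≡ 10.
  S_1 = Σ v_i α_i r_i = 9·6·5 + 11·7·2 + 6·12·7 + 8·1·9 + 5·2·10 = 1100 ≡ 8.
  α_i^2 mod 13 = [10, 10, 1, 1, 4].
  S_2 = Σ v_i α_i^2 r_i = 9·10·5 + 11·10·2 + 6·1·7 + 8·1·9 + 5·4·10 = 984 ≡ 9.
  S = (10, 8, 9) ≠ 0, so r is not a codeword (an error is present).
Step 3: locate the error. For a single error e at position i, S_ℓ = v_i·e·α_i^ℓ, so α_err = S_1/S_0.
  S_0^{−1} = 10^{−1} = 4 (mod 13), so α_err = 8·4 = 32 ≡ 6 = α_1. Error position i = 1.
  Consistency check: S_2/S_1 = 9·5 = 45 ≡ 6 = α_err ✓ (single-error assumption holds).
Step 4: error magnitude e = S_0/v_1 = S_0·∏_{j≠1}(α_1 − α_j) = 10·3 = 30 ≡ 4 (mod 13).
Step 5: correct position 1: c_1 = r_1 − e = 5 − 4 ≡ 1 (mod 13). Hence c = [1, 2, 7, 9, 10].
  Check: interpolating c through the α_i gives m(x) = 8 + 1·x (degree < 2) with m(α_i) = c_i for every i, so c is indeed a codeword.


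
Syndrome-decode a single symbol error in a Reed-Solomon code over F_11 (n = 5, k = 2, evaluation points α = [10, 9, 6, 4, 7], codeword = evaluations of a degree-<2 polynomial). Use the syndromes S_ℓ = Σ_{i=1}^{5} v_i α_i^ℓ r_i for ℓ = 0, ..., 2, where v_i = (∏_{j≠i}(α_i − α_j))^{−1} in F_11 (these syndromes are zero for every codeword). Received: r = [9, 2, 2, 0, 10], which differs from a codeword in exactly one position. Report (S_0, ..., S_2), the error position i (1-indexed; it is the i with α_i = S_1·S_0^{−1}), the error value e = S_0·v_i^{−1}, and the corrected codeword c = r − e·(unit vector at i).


S = (6, 3, 7), error at position 3, error magnitude e = 10, c = [9, 2, 3, 0, 10].

Step 1: column multipliers v_i = (∏_{j≠i}(α_i − α_j))^{−1} mod 11.
  i = 1 (α = 10): (10−9)(10−6)(10−4)(10−7) = 1·4·6·3 = 72 ≡ 6, so v_1 = 6^{−1} = 2 (mod 11).
  i = 2 (α = 9): (9−10)(9−6)(9−4)(9−7) = (−1)·3·5·2 = −30 ≡ 3, so v_2 = 3^{−1} = 4 (mod 11).
  i = 3 (α = 6): (6−10)(6−9)(6−4)(6−7) = (−4)·(−3)·2·(−1) = −24 ≡ 9, so v_3 = 9^{−1} = 5 (mod 11).
  i = 4 (α = 4): (4−10)(4−9)(4−6)(4−7) = (−6)·(−5)·(−2)·(−3) = 180 ≡ 4, so v_4 = 4^{−1} = 3 (mod 11).
  i = 5 (α = 7): (7−10)(7−9)(7−6)(7−4) = (−3)·(−2)·1·3 = 18 ≡ 7, so v_5 = 7^{−1} = 8 (mod 11).
  v = [2, 4, 5, 3, 8].
Step 2: syndromes of r = [9, 2, 2, 0, 10] (all sums mod 11).
  S_0 = Σ v_i r_i = 2·9 + 4·2 + 5·2 + 3·0 + 8·10 = 116 ≡ 6.
  S_1 = Σ v_i α_i r_i = 2·10·9 + 4·9·2 + 5·6·2 + 3·4·0 + 8·7·10 = 872 ≡ 3.
  α_i^2 mod 11 = [1, 4, 3, 5, 5].
  S_2 = Σ v_i α_i^2 r_i = 2·1·9 + 4·4·2 + 5·3·2 + 3·5·0 + 8·5·10 = 480 ≡ 7.
  S = (6, 3, 7) ≠ 0, so r is not a codeword (an error is present).
Step 3: locate the error. For a single error e at position i, S_ℓ = v_i·e·α_i^ℓ, so α_err = S_1/S_0.
  S_0^{−1} = 6^{−1} = 2 (mod 11), so α_err = 3·2 = 6 ≡ 6 = α_3. Error position i = 3.
  Consistency check: S_2/S_1 = 7·4 = 28 ≡ 6 = α_err ✓ (single-error assumption holds).
Step 4: error magnitude e = S_0/v_3 = S_0·∏_{j≠3}(α_3 − α_j) = 6·9 = 54 ≡ 10 (mod 11).
Step 5: correct position 3: c_3 = r_3 − e = 2 − 10 ≡ 3 (mod 11). Hence c = [9, 2, 3, 0, 10].
  Check: interpolating c through the α_i gives m(x) = 5 + 7·x (degree < 2) with m(α_i) = c_i for every i, so c is indeed a codeword.


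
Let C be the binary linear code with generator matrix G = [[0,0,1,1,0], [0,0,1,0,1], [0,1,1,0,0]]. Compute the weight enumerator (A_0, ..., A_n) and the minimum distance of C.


Weight distribution: A_0 = 1, A_2 = 6, A_4 = 1. Minimum distance d = 2.

Enumerate all 2^3 = 8 messages m ∈ F_2^3.
For each, compute codeword c = mG in F_2^5, then tally its weight.
  m = 000 → c = 00000, weight = 0.
  m = 100 → c = 00110, weight = 2.
  m = 010 → c = 00101, weight = 2.
  m = 110 → c = 00011, weight = 2.
  m = 001 → c = 01100, weight = 2.
  m = 101 → c = 01010, weight = 2.
  m = 011 → c = 01001, weight = 2.
  m = 111 → c = 01111, weight = 4.
Tally weights:
  weight 0: 1 codewords.
  weight 2: 6 codewords.
  weight 4: 1 codewords.
Minimum distance d = smallest w > 0 with A_w > 0 = 2.
Sanity: Σ A_w = 8 = 2^3 = 8 ✓.


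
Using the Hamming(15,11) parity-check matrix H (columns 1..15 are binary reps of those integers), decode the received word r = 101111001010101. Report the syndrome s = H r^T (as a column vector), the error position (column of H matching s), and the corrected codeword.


s = (0, 1, 0, 1)^T, error position = 5, corrected codeword c = 101101001010101

Compute s = H r^T mod 2 one row at a time:
  s_1 = 0 + 1 + 0 + 1 + 0 + 1 + 0 + 1 = 4 ≡ 0 (mod 2).
  s_2 = 1 + 1 + 1 + 0 + 0 + 1 + 0 + 1 = 5 ≡ 1 (mod 2).
  s_3 = 0 + 1 + 1 + 0 + 0 + 1 + 0 + 1 = 4 ≡ 0 (mod 2).
  s_4 = 1 + 1 + 1 + 0 + 1 + 1 + 1 + 1 = 7 ≡ 1 (mod 2).
s = (0, 1, 0, 1)^T — this equals column 5 of H (binary 0101), so error is at position 5.
Correct: flip bit 5 of r = 101111001010101 to get c = 101101001010101.


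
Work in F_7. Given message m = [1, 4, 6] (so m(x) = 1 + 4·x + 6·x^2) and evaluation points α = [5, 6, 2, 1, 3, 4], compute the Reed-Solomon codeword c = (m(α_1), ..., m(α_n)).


c = [3, 3, 5, 4, 4, 1]

Message polynomial: m(x) = 1 + 4·x + 6·x^2 (mod 7).
For each evaluation point α_i, compute m(α_i) mod 7:
  α_1 = 5: Horner steps 6 → 6 → 3, so m(5) = 3.
  α_2 = 6: Horner steps 6 → 5 → 3, so m(6) = 3.
  α_3 = 2: Horner steps 6 → 2 → 5, so m(2) = 5.
  α_4 = 1: Horner steps 6 → 3 → 4, so m(1) = 4.
  α_5 = 3: Horner steps 6 → 1 → 4, so m(3) = 4.
  α_6 = 4: Horner steps 6 → 0 → 1, so m(4) = 1.
Codeword c = [3, 3, 5, 4, 4, 1] ∈ F_7^6.


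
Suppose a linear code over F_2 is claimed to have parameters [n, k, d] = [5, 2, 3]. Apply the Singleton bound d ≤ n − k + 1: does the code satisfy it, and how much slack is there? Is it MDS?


Singleton RHS = n − k + 1 = 4, slack = 1, bound satisfied, not MDS.

Singleton bound: d ≤ n − k + 1.
Here n = 5, k = 2, so n − k + 1 = 4.
Given d = 3, check d ≤ 4: YES.
Slack = (n − k + 1) − d = 1.
The code is NOT MDS (slack = 1 > 0).
Description: the claimed parameters are [5, 2, 3]_2; such a code would be non-MDS.


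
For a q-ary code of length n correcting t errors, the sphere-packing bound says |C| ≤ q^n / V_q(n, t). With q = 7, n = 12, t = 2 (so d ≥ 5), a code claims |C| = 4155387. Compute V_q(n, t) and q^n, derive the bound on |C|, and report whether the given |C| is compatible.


V_q(n, t) = 2449, q^n = 13841287201, Hamming bound = 5651811, |C| = 4155387 ≤ bound (satisfied).

Step 1: Compute V_q(n, t) = Σ_{j=0}^2 C(n, j) (q−1)^j.
  j = 0: C(12,0)·(6)^0 = 1·1 = 1.
  j = 1: C(12,1)·(6)^1 = 12·6 = 72.
  j = 2: C(12,2)·(6)^2 = 66·36 = 2376.
  V_q(n, t) = 1 + 72 + 2376 = 2449.
Step 2: q^n = 7^12 = 13841287201.
Step 3: Hamming bound ⌊q^n / V_q(n,t)⌋ = ⌊13841287201/2449⌋ = 5651811.
Step 4: Compare |C| = 4155387 to 5651811: satisfied.
The claimed |C| lies below the Hamming bound.


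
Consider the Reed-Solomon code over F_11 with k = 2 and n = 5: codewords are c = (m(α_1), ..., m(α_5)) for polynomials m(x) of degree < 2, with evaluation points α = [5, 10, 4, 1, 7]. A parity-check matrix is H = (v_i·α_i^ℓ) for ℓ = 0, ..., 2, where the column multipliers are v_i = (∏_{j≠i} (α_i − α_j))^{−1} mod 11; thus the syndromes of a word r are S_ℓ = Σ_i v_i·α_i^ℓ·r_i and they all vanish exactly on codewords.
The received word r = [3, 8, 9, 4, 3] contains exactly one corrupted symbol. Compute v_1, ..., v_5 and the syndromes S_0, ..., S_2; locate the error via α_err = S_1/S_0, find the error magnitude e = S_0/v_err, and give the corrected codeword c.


S = (1, 5, 3), error at position 1, error magnitude e = 7, c = [7, 8, 9, 4, 3].

Step 1: column multipliers v_i = (∏_{j≠i}(α_i − α_j))^{−1} mod 11.
  i = 1 (α = 5): (5−10)(5−4)(5−1)(5−7) = (−5)·1·4·(−2) = 40 ≡ 7, so v_1 = 7^{−1} = 8 (mod 11).
  i = 2 (α = 10): (10−5)(10−4)(10−1)(10−7) = 5·6·9·3 = 810 ≡ 7, so v_2 = 7^{−1} = 8 (mod 11).
  i = 3 (α = 4): (4−5)(4−10)(4−1)(4−7) = (−1)·(−6)·3·(−3) = −54 ≡ 1, so v_3 = 1^{−1} = 1 (mod 11).
  i = 4 (α = 1): (1−5)(1−10)(1−4)(1−7) = (−4)·(−9)·(−3)·(−6) = 648 ≡ 10, so v_4 = 10^{−1} = 10 (mod 11).
  i = 5 (α = 7): (7−5)(7−10)(7−4)(7−1) = 2·(−3)·3·6 = −108 ≡ 2, so v_5 = 2^{−1} = 6 (mod 11).
  v = [8, 8, 1, 10, 6].
Step 2: syndromes of r = [3, 8, 9, 4, 3] (all sums mod 11).
  S_0 = Σ v_i r_i = 8·3 + 8·8 + 1·9 + 10·4 + 6·3 = 155 ≡ 1.
  S_1 = Σ v_i α_i r_i = 8·5·3 + 8·10·8 + 1·4·9 + 10·1·4 + 6·7·3 = 962 ≡ 5.
  α_i^2 mod 11 = [3, 1, 5, 1, 5].
  S_2 = Σ v_i α_i^2 r_i = 8·3·3 + 8·1·8 + 1·5·9 + 10·1·4 + 6·5·3 = 311 ≡ 3.
  S = (1, 5, 3) ≠ 0, so r is not a codeword (an error is present).
Step 3: locate the error. For a single error e at position i, S_ℓ = v_i·e·α_i^ℓ, so α_err = S_1/S_0.
  S_0^{−1} = 1^{−1} = 1 (mod 11), so α_err = 5·1 = 5 ≡ 5 = α_1. Error position i = 1.
  Consistency check: S_2/S_1 = 3·9 = 27 ≡ 5 = α_err ✓ (single-error assumption holds).
Step 4: error magnitude e = S_0/v_1 = S_0·∏_{j≠1}(α_1 − α_j) = 1·7 = 7 ≡ 7 (mod 11).
Step 5: correct position 1: c_1 = r_1 − e = 3 − 7 ≡ 7 (mod 11). Hence c = [7, 8, 9, 4, 3].
  Check: interpolating c through the α_i gives m(x) = 6 + 9·x (degree < 2) with m(α_i) = c_i for every i, so c is indeed a codeword.


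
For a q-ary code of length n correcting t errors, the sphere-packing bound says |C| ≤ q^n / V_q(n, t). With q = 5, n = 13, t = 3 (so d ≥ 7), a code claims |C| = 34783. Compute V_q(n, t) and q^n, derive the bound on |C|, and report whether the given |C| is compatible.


V_q(n, t) = 19605, q^n = 1220703125, Hamming bound = 62264, |C| = 34783 ≤ bound (satisfied).

Step 1: Compute V_q(n, t) = Σ_{j=0}^3 C(n, j) (q−1)^j.
  j = 0: C(13,0)·(4)^0 = 1·1 = 1.
  j = 1: C(13,1)·(4)^1 = 13·4 = 52.
  j = 2: C(13,2)·(4)^2 = 78·16 = 1248.
  j = 3: C(13,3)·(4)^3 = 286·64 = 18304.
  V_q(n, t) = 1 + 52 + 1248 + 18304 = 19605.
Step 2: q^n = 5^13 = 1220703125.
Step 3: Hamming bound ⌊q^n / V_q(n,t)⌋ = ⌊1220703125/19605⌋ = 62264.
Step 4: Compare |C| = 34783 to 62264: satisfied.
The claimed |C| lies below the Hamming bound.


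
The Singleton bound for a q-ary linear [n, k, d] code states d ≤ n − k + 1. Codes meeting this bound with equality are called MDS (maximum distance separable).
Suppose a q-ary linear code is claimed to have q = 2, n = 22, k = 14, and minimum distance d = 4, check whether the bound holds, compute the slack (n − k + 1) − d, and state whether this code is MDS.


Singleton RHS = n − k + 1 = 9, slack = 5, bound satisfied, not MDS.

Singleton bound: d ≤ n − k + 1.
Here n = 22, k = 14, so n − k + 1 = 9.
Given d = 4, check d ≤ 9: YES.
Slack = (n − k + 1) − d = 5.
The code is NOT MDS (slack = 5 > 0).
Description: the claimed parameters are [22, 14, 4]_2; such a code would be non-MDS.


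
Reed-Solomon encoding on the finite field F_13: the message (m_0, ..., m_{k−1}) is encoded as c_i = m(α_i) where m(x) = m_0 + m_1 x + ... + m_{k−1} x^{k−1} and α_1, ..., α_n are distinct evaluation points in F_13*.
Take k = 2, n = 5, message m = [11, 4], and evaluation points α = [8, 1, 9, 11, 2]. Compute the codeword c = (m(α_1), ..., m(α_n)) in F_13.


c = [4, 2, 8, 3, 6]

Message polynomial: m(x) = 11 + 4·x (mod 13).
For each evaluation point α_i, compute m(α_i) mod 13:
  α_1 = 8: Horner steps 4 → 4, so m(8) = 4.
  α_2 = 1: Horner steps 4 → 2, so m(1) = 2.
  α_3 = 9: Horner steps 4 → 8, so m(9) = 8.
  α_4 = 11: Horner steps 4 → 3, so m(11) = 3.
  α_5 = 2: Horner steps 4 → 6, so m(2) = 6.
Codeword c = [4, 2, 8, 3, 6] ∈ F_13^5.


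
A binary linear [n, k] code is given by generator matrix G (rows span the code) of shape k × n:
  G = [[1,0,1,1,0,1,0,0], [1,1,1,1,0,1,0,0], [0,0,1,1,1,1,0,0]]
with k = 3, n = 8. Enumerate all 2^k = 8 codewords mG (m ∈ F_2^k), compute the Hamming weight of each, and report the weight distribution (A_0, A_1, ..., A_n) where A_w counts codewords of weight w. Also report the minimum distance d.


Weight distribution: A_0 = 1, A_1 = 1, A_2 = 1, A_3 = 1, A_4 = 2, A_5 = 2. Minimum distance d = 1.

Enumerate all 2^3 = 8 messages m ∈ F_2^3.
For each, compute codeword c = mG in F_2^8, then tally its weight.
  m = 000 → c = 00000000, weight = 0.
  m = 100 → c = 10110100, weight = 4.
  m = 010 → c = 11110100, weight = 5.
  m = 110 → c = 01000000, weight = 1.
  m = 001 → c = 00111100, weight = 4.
  m = 101 → c = 10001000, weight = 2.
  m = 011 → c = 11001000, weight = 3.
  m = 111 → c = 01111100, weight = 5.
Tally weights:
  weight 0: 1 codewords.
  weight 1: 1 codewords.
  weight 2: 1 codewords.
  weight 3: 1 codewords.
  weight 4: 2 codewords.
  weight 5: 2 codewords.
Minimum distance d = smallest w > 0 with A_w > 0 = 1.
Sanity: Σ A_w = 8 = 2^3 = 8 ✓.


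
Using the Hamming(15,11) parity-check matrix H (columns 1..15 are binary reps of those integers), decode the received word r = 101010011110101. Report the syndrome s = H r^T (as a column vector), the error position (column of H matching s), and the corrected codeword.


s = (0, 1, 0, 1)^T, error position = 5, corrected codeword c = 101000011110101

Compute s = H r^T mod 2 one row at a time:
  s_1 = 1 + 1 + 1 + 1 + 0 + 1 + 0 + 1 = 6 ≡ 0 (mod 2).
  s_2 = 0 + 1 + 0 + 0 + 0 + 1 + 0 + 1 = 3 ≡ 1 (mod 2).
  s_3 = 0 + 1 + 0 + 0 + 1 + 1 + 0 + 1 = 4 ≡ 0 (mod 2).
  s_4 = 1 + 1 + 1 + 0 + 1 + 1 + 1 + 1 = 7 ≡ 1 (mod 2).
s = (0, 1, 0, 1)^T — this equals column 5 of H (binary 0101), so error is at position 5.
Correct: flip bit 5 of r = 101010011110101 to get c = 101000011110101.


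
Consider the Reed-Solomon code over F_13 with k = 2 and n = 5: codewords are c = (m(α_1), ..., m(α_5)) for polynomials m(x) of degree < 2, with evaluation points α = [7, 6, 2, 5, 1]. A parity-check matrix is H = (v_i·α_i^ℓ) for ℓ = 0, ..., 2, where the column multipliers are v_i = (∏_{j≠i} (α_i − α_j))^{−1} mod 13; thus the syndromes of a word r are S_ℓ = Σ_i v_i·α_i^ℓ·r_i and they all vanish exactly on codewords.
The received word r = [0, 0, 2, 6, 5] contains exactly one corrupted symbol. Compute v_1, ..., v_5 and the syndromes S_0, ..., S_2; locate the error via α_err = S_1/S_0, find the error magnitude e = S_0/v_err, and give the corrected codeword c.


S = (6, 10, 8), error at position 2, error magnitude e = 10, c = [0, 3, 2, 6, 5].

Step 1: column multipliers v_i = (∏_{j≠i}(α_i − α_j))^{−1} mod 13.
  i = 1 (α = 7): (7−6)(7−2)(7−5)(7−1) = 1·5·2·6 = 60 ≡ 8, so v_1 = 8^{−1} = 5 (mod 13).
  i = 2 (α = 6): (6−7)(6−2)(6−5)(6−1) = (−1)·4·1·5 = −20 ≡ 6, so v_2 = 6^{−1} = 11 (mod 13).
  i = 3 (α = 2): (2−7)(2−6)(2−5)(2−1) = (−5)·(−4)·(−3)·1 = −60 ≡ 5, so v_3 = 5^{−1} = 8 (mod 13).
  i = 4 (α = 5): (5−7)(5−6)(5−2)(5−1) = (−2)·(−1)·3·4 = 24 ≡ 11, so v_4 = 11^{−1} = 6 (mod 13).
  i = 5 (α = 1): (1−7)(1−6)(1−2)(1−5) = (−6)·(−5)·(−1)·(−4) = 120 ≡ 3, so v_5 = 3^{−1} = 9 (mod 13).
  v = [5, 11, 8, 6, 9].
Step 2: syndromes of r = [0, 0, 2, 6, 5] (all sums mod 13).
  S_0 = Σ v_i r_i = 5·0 + 11·0 + 8·2 + 6·6 + 9·5 = 97 ≡ 6.
  S_1 = Σ v_i α_i r_i = 5·7·0 + 11·6·0 + 8·2·2 + 6·5·6 + 9·1·5 = 257 ≡ 10.
  α_i^2 mod 13 = [10, 10, 4, 12, 1].
  S_2 = Σ v_i α_i^2 r_i = 5·10·0 + 11·10·0 + 8·4·2 + 6·12·6 + 9·1·5 = 541 ≡ 8.
  S = (6, 10, 8) ≠ 0, so r is not a codeword (an error is present).
Step 3: locate the error. For a single error e at position i, S_ℓ = v_i·e·α_i^ℓ, so α_err = S_1/S_0.
  S_0^{−1} = 6^{−1} = 11 (mod 13), so α_err = 10·11 = 110 ≡ 6 = α_2. Error position i = 2.
  Consistency check: S_2/S_1 = 8·4 = 32 ≡ 6 = α_err ✓ (single-error assumption holds).
Step 4: error magnitude e = S_0/v_2 = S_0·∏_{j≠2}(α_2 − α_j) = 6·6 = 36 ≡ 10 (mod 13).
Step 5: correct position 2: c_2 = r_2 − e = 0 − 10 ≡ 3 (mod 13). Hence c = [0, 3, 2, 6, 5].
  Check: interpolating c through the α_i gives m(x) = 8 + 10·x (degree < 2) with m(α_i) = c_i for every i, so c is indeed a codeword.
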